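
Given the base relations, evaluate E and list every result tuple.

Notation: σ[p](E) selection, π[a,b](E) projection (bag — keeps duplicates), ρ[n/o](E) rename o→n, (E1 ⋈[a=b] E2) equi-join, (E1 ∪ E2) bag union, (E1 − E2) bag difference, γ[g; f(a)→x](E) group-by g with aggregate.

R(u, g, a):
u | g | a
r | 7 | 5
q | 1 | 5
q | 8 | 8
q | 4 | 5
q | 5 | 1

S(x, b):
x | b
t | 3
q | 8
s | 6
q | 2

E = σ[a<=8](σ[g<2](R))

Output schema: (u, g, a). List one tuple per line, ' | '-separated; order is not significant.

Per-node cardinality:
  R → 5
  σ[g<2](R) → 1
  σ[a<=8](σ[g<2](R)) → 1

== RESULT ==
u | g | a
q | 1 | 5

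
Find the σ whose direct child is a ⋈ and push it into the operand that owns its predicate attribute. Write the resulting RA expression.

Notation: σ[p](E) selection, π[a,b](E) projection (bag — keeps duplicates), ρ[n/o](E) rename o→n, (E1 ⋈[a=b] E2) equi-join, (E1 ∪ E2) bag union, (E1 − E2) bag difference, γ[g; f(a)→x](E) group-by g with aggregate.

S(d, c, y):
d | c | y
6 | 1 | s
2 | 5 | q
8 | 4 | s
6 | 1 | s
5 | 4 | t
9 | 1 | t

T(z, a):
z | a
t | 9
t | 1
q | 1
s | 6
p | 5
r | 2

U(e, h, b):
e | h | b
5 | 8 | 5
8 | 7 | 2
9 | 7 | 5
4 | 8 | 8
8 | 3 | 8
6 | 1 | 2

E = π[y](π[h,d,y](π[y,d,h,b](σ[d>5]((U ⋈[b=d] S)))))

σ filters on d, owned by the right side.
E' = π[y](π[h,d,y](π[y,d,h,b]((U ⋈[b=d] σ[d>5](S)))))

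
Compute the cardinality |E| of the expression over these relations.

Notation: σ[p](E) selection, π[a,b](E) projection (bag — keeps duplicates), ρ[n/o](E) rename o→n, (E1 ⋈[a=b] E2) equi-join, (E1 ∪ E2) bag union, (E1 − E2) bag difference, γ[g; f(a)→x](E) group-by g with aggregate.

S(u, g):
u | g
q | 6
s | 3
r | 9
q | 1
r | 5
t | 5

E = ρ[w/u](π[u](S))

Stepwise |·|:
  S → 6
  π[u](S) → 6
  ρ[w/u](π[u](S)) → 6

|E| = 6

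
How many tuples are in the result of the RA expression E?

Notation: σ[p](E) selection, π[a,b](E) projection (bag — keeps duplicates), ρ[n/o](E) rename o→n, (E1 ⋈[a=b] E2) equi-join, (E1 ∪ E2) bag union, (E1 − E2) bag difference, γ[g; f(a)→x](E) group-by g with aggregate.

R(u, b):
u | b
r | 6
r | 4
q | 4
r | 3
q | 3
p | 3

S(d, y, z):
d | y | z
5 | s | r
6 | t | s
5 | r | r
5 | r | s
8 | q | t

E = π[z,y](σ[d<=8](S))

Subexpression sizes:
  S → 5
  σ[d<=8](S) → 5
  π[z,y](σ[d<=8](S)) → 5

|E| = 5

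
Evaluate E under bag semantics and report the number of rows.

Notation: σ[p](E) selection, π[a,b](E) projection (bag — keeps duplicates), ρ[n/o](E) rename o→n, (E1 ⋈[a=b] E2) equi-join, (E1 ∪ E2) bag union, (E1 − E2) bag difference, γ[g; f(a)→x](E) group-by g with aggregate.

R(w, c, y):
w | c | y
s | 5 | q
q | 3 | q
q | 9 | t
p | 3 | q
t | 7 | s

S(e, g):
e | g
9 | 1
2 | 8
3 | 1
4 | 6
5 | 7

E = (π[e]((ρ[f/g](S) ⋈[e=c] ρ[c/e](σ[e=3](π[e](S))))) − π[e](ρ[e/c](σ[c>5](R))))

Subexpression sizes:
  S → 5
  ρ[f/g](S) → 5
  S → 5
  π[e](S) → 5
  σ[e=3](π[e](S)) → 1
  ρ[c/e](σ[e=3](π[e](S))) → 1
  (ρ[f/g](S) ⋈[e=c] ρ[c/e](σ[e=3](π[e](S)))) → 1
  π[e]((ρ[f/g](S) ⋈[e=c] ρ[c/e](σ[e=3](π[e](S))))) → 1
  R → 5
  σ[c>5](R) → 2
  ρ[e/c](σ[c>5](R)) → 2
  π[e](ρ[e/c](σ[c>5](R))) → 2
  (π[e]((ρ[f/g](S) ⋈[e=c] ρ[c/e](σ[e=3](π[e](S))))) − π[e](ρ[e/c](σ[c>5](R)))) → 1

|E| = 1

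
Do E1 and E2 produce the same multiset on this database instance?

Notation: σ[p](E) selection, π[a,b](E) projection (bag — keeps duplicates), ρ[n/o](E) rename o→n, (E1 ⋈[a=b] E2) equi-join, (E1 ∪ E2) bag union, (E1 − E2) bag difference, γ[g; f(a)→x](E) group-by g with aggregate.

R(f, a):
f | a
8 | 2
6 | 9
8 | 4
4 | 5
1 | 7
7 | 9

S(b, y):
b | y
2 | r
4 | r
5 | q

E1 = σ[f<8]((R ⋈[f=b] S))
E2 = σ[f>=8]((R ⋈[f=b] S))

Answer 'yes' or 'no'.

E1 row counts bottom-up:
  R → 6
  S → 3
  (R ⋈[f=b] S) → 1
  σ[f<8]((R ⋈[f=b] S)) → 1
E2 row counts bottom-up:
  R → 6
  S → 3
  (R ⋈[f=b] S) → 1
  σ[f>=8]((R ⋈[f=b] S)) → 0

E1 result:
f | a | b | y
4 | 5 | 4 | r
E2 result:
f | a | b | y
(0 rows)
Witness: (4, 5, 4, 'r') appears 1× in E1 but 0× in E2.

no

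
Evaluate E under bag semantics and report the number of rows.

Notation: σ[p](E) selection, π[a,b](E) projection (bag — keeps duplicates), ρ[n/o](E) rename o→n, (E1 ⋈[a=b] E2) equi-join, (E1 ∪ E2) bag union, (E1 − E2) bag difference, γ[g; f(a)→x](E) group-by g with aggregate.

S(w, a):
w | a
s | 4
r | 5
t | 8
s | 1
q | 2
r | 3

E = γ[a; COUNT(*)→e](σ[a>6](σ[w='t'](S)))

Per-node cardinality:
  S → 6
  σ[w='t'](S) → 1
  σ[a>6](σ[w='t'](S)) → 1
  γ[a; COUNT(*)→e](σ[a>6](σ[w='t'](S))) → 1

|E| = 1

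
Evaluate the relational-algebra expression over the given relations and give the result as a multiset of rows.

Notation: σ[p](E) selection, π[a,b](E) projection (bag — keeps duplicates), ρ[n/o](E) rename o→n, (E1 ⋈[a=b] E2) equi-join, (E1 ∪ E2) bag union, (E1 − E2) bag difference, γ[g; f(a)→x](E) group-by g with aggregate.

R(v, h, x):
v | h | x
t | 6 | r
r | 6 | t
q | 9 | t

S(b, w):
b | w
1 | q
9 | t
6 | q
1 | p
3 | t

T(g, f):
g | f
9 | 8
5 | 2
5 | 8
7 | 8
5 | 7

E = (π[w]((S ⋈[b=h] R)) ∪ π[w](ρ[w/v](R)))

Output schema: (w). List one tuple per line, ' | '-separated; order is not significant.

Per-node cardinality:
  S → 5
  R → 3
  (S ⋈[b=h] R) → 3
  π[w]((S ⋈[b=h] R)) → 3
  R → 3
  ρ[w/v](R) → 3
  π[w](ρ[w/v](R)) → 3
  (π[w]((S ⋈[b=h] R)) ∪ π[w](ρ[w/v](R))) → 6

== RESULT ==
w
q
q
q
r
t
t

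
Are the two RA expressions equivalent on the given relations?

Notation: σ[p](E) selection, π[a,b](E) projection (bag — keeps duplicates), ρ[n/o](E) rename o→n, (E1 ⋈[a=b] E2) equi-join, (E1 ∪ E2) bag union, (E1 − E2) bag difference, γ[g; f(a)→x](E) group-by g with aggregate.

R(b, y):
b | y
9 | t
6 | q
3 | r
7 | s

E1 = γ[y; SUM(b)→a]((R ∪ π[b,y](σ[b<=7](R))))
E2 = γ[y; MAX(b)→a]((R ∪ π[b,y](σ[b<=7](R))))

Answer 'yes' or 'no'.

E1 stepwise |·|:
  R → 4
  R → 4
  σ[b<=7](R) → 3
  π[b,y](σ[b<=7](R)) → 3
  (R ∪ π[b,y](σ[b<=7](R))) → 7
  γ[y; SUM(b)→a]((R ∪ π[b,y](σ[b<=7](R)))) → 4
E2 stepwise |·|:
  R → 4
  R → 4
  σ[b<=7](R) → 3
  π[b,y](σ[b<=7](R)) → 3
  (R ∪ π[b,y](σ[b<=7](R))) → 7
  γ[y; MAX(b)→a]((R ∪ π[b,y](σ[b<=7](R)))) → 4

E1 result:
y | a
q | 12
r | 6
s | 14
t | 9
E2 result:
y | a
q | 6
r | 3
s | 7
t | 9
Witness: ('r', 3) appears 0× in E1 but 1× in E2.

no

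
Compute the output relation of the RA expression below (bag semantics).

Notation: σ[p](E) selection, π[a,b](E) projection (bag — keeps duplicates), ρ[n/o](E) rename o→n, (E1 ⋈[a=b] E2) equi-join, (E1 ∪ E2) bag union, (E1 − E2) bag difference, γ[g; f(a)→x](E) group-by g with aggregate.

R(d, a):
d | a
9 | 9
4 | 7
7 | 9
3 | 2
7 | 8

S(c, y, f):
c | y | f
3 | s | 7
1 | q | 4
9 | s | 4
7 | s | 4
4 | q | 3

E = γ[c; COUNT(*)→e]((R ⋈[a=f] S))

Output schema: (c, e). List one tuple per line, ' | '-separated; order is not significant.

Stepwise |·|:
  R → 5
  S → 5
  (R ⋈[a=f] S) → 1
  γ[c; COUNT(*)→e]((R ⋈[a=f] S)) → 1

== RESULT ==
c | e
3 | 1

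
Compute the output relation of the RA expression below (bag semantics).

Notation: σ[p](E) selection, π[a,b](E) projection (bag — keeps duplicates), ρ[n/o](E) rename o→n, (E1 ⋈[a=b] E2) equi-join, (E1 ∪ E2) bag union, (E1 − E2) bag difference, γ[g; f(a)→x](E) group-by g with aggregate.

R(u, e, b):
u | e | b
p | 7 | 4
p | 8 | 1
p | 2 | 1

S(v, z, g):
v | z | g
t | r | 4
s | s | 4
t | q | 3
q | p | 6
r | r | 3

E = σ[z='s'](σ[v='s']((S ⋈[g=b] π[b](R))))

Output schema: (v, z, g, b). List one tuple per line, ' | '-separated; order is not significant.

Per-node cardinality:
  S → 5
  R → 3
  π[b](R) → 3
  (S ⋈[g=b] π[b](R)) → 2
  σ[v='s']((S ⋈[g=b] π[b](R))) → 1
  σ[z='s'](σ[v='s']((S ⋈[g=b] π[b](R)))) → 1

== RESULT ==
v | z | g | b
s | s | 4 | 4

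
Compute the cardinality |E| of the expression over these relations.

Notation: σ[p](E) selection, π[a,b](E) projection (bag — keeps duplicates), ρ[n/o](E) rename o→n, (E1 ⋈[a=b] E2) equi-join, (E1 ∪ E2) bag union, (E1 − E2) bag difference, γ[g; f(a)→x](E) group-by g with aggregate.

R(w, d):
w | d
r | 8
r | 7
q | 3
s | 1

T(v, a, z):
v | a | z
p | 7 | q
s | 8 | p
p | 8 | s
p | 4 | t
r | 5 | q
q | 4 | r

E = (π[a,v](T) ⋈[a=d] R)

Per-node cardinality:
  T → 6
  π[a,v](T) → 6
  R → 4
  (π[a,v](T) ⋈[a=d] R) → 3

|E| = 3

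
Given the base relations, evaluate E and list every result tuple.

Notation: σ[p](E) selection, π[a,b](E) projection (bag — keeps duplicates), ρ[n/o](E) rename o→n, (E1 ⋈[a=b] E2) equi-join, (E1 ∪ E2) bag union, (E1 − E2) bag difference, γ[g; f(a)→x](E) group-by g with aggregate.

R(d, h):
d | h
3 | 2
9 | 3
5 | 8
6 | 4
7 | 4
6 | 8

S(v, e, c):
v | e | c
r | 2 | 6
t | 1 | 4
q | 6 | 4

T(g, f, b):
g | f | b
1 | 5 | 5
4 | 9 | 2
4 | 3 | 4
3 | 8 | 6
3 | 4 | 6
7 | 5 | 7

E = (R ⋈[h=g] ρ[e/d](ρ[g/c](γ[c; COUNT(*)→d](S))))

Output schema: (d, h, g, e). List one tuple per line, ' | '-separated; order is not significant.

Stepwise |·|:
  R → 6
  S → 3
  γ[c; COUNT(*)→d](S) → 2
  ρ[g/c](γ[c; COUNT(*)→d](S)) → 2
  ρ[e/d](ρ[g/c](γ[c; COUNT(*)→d](S))) → 2
  (R ⋈[h=g] ρ[e/d](ρ[g/c](γ[c; COUNT(*)→d](S)))) → 2

== RESULT ==
d | h | g | e
6 | 4 | 4 | 2
7 | 4 | 4 | 2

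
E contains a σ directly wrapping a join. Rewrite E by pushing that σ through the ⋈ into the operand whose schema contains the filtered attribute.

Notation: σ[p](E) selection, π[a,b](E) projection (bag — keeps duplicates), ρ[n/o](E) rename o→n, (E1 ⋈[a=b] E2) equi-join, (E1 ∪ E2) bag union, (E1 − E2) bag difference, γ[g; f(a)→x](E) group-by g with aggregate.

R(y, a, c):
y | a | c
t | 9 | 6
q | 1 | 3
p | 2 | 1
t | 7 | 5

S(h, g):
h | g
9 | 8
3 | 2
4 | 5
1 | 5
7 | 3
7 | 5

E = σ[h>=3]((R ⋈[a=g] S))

σ filters on h, owned by the right side.
E' = (R ⋈[a=g] σ[h>=3](S))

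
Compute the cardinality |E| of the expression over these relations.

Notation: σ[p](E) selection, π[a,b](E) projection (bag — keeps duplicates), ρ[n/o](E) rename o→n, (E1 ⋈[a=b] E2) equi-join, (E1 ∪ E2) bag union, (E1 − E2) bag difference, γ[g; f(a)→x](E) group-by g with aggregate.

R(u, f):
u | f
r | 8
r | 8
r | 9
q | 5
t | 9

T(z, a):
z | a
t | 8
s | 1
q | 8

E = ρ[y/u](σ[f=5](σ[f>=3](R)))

Subexpression sizes:
  R → 5
  σ[f>=3](R) → 5
  σ[f=5](σ[f>=3](R)) → 1
  ρ[y/u](σ[f=5](σ[f>=3](R))) → 1

|E| = 1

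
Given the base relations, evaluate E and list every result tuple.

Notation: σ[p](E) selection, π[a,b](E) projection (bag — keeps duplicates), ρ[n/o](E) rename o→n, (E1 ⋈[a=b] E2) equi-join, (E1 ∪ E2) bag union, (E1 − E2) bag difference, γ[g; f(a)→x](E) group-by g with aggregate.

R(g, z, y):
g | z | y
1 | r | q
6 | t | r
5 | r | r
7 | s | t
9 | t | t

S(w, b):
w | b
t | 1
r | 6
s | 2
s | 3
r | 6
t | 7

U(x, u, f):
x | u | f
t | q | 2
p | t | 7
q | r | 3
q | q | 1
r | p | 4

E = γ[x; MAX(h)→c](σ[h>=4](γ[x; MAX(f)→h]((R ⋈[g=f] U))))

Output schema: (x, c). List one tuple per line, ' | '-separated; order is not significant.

Stepwise |·|:
  R → 5
  U → 5
  (R ⋈[g=f] U) → 2
  γ[x; MAX(f)→h]((R ⋈[g=f] U)) → 2
  σ[h>=4](γ[x; MAX(f)→h]((R ⋈[g=f] U))) → 1
  γ[x; MAX(h)→c](σ[h>=4](γ[x; MAX(f)→h]((R ⋈[g=f] U)))) → 1

== RESULT ==
x | c
p | 7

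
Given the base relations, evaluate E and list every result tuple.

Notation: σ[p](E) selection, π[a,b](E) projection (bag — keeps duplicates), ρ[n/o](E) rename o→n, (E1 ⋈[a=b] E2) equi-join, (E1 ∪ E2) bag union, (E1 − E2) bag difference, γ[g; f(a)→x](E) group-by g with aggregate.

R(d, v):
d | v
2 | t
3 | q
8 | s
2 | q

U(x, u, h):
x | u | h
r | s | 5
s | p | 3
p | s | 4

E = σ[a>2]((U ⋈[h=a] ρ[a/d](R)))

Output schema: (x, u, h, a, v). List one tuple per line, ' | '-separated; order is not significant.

Subexpression sizes:
  U → 3
  R → 4
  ρ[a/d](R) → 4
  (U ⋈[h=a] ρ[a/d](R)) → 1
  σ[a>2]((U ⋈[h=a] ρ[a/d](R))) → 1

== RESULT ==
x | u | h | a | v
s | p | 3 | 3 | q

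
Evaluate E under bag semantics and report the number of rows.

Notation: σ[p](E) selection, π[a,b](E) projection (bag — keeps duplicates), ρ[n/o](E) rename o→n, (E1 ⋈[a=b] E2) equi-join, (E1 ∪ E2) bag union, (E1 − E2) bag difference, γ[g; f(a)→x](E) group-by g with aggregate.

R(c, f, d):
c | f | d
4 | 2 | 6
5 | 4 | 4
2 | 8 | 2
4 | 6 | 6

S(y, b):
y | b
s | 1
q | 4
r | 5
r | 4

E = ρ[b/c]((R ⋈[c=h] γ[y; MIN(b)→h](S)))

Row counts bottom-up:
  R → 4
  S → 4
  γ[y; MIN(b)→h](S) → 3
  (R ⋈[c=h] γ[y; MIN(b)→h](S)) → 4
  ρ[b/c]((R ⋈[c=h] γ[y; MIN(b)→h](S))) → 4

|E| = 4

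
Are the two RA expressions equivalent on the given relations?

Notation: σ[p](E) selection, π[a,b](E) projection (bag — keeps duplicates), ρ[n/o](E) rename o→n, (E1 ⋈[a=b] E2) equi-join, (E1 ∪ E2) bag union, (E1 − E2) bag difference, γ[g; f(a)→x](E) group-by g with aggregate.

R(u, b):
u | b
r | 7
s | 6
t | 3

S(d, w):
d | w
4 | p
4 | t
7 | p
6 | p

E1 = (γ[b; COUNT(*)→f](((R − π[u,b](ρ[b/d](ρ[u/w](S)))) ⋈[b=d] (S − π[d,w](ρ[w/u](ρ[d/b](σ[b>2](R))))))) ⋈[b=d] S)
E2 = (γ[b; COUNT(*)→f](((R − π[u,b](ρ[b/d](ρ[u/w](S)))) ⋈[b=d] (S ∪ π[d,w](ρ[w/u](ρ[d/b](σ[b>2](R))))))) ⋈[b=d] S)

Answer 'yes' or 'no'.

E1 per-node cardinality:
  R → 3
  S → 4
  ρ[u/w](S) → 4
  ρ[b/d](ρ[u/w](S)) → 4
  π[u,b](ρ[b/d](ρ[u/w](S))) → 4
  (R − π[u,b](ρ[b/d](ρ[u/w](S)))) → 3
  S → 4
  R → 3
  σ[b>2](R) → 3
  ρ[d/b](σ[b>2](R)) → 3
  ρ[w/u](ρ[d/b](σ[b>2](R))) → 3
  π[d,w](ρ[w/u](ρ[d/b](σ[b>2](R)))) → 3
  (S − π[d,w](ρ[w/u](ρ[d/b](σ[b>2](R))))) → 4
  ((R − π[u,b](ρ[b/d](ρ[u/w](S)))) ⋈[b=d] (S − π[d,w](ρ[w/u](ρ[d/b](σ[b>2](R)))))) → 2
  γ[b; COUNT(*)→f](((R − π[u,b](ρ[b/d](ρ[u/w](S)))) ⋈[b=d] (S − π[d,w](ρ[w/u](ρ[d/b](σ[b>2](R))))))) → 2
  S → 4
  (γ[b; COUNT(*)→f](((R − π[u,b](ρ[b/d](ρ[u/w](S)))) ⋈[b=d] (S − π[d,w](ρ[w/u](ρ[d/b](σ[b>2](R))))))) ⋈[b=d] S) → 2
E2 per-node cardinality:
  R → 3
  S → 4
  ρ[u/w](S) → 4
  ρ[b/d](ρ[u/w](S)) → 4
  π[u,b](ρ[b/d](ρ[u/w](S))) → 4
  (R − π[u,b](ρ[b/d](ρ[u/w](S)))) → 3
  S → 4
  R → 3
  σ[b>2](R) → 3
  ρ[d/b](σ[b>2](R)) → 3
  ρ[w/u](ρ[d/b](σ[b>2](R))) → 3
  π[d,w](ρ[w/u](ρ[d/b](σ[b>2](R)))) → 3
  (S ∪ π[d,w](ρ[w/u](ρ[d/b](σ[b>2](R))))) → 7
  ((R − π[u,b](ρ[b/d](ρ[u/w](S)))) ⋈[b=d] (S ∪ π[d,w](ρ[w/u](ρ[d/b](σ[b>2](R)))))) → 5
  γ[b; COUNT(*)→f](((R − π[u,b](ρ[b/d](ρ[u/w](S)))) ⋈[b=d] (S ∪ π[d,w](ρ[w/u](ρ[d/b](σ[b>2](R))))))) → 3
  S → 4
  (γ[b; COUNT(*)→f](((R − π[u,b](ρ[b/d](ρ[u/w](S)))) ⋈[b=d] (S ∪ π[d,w](ρ[w/u](ρ[d/b](σ[b>2](R))))))) ⋈[b=d] S) → 2

E1 result:
b | f | d | w
6 | 1 | 6 | p
7 | 1 | 7 | p
E2 result:
b | f | d | w
6 | 2 | 6 | p
7 | 2 | 7 | p
Witness: (6, 1, 6, 'p') appears 1× in E1 but 0× in E2.

no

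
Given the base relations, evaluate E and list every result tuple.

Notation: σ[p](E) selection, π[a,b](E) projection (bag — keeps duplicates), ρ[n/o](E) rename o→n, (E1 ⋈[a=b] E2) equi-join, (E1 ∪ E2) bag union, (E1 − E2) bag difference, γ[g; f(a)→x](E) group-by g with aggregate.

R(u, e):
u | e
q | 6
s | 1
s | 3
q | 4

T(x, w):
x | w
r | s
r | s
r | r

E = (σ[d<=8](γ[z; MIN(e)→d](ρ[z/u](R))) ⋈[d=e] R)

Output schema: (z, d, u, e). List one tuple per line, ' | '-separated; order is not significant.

Subexpression sizes:
  R → 4
  ρ[z/u](R) → 4
  γ[z; MIN(e)→d](ρ[z/u](R)) → 2
  σ[d<=8](γ[z; MIN(e)→d](ρ[z/u](R))) → 2
  R → 4
  (σ[d<=8](γ[z; MIN(e)→d](ρ[z/u](R))) ⋈[d=e] R) → 2

== RESULT ==
z | d | u | e
q | 4 | q | 4
s | 1 | s | 1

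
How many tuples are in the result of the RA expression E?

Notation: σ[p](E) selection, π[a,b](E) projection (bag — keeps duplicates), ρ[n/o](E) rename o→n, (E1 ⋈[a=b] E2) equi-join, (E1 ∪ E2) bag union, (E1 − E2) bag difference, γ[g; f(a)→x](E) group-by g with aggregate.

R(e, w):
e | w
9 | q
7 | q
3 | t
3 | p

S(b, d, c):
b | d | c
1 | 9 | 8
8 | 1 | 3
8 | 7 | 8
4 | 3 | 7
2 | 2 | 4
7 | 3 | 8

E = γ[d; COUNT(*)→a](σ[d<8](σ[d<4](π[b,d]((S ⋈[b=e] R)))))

Row counts bottom-up:
  S → 6
  R → 4
  (S ⋈[b=e] R) → 1
  π[b,d]((S ⋈[b=e] R)) → 1
  σ[d<4](π[b,d]((S ⋈[b=e] R))) → 1
  σ[d<8](σ[d<4](π[b,d]((S ⋈[b=e] R)))) → 1
  γ[d; COUNT(*)→a](σ[d<8](σ[d<4](π[b,d]((S ⋈[b=e] R))))) → 1

|E| = 1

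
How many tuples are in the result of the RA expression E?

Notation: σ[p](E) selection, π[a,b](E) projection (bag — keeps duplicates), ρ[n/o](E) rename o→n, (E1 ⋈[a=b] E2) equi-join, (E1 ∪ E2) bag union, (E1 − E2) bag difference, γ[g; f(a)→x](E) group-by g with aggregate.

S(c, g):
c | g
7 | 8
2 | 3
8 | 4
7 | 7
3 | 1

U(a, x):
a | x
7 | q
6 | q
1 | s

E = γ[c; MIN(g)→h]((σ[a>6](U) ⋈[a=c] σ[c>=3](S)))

Stepwise |·|:
  U → 3
  σ[a>6](U) → 1
  S → 5
  σ[c>=3](S) → 4
  (σ[a>6](U) ⋈[a=c] σ[c>=3](S)) → 2
  γ[c; MIN(g)→h]((σ[a>6](U) ⋈[a=c] σ[c>=3](S))) → 1

|E| = 1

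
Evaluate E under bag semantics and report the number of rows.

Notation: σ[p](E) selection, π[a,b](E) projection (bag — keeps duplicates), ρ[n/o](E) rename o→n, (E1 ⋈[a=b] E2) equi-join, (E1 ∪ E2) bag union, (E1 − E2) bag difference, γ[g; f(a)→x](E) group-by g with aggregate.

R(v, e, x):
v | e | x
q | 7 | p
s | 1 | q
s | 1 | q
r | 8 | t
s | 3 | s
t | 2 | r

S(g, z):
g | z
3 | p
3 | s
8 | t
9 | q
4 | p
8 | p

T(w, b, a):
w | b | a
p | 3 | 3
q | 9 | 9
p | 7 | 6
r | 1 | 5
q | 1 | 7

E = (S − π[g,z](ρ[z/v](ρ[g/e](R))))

Stepwise |·|:
  S → 6
  R → 6
  ρ[g/e](R) → 6
  ρ[z/v](ρ[g/e](R)) → 6
  π[g,z](ρ[z/v](ρ[g/e](R))) → 6
  (S − π[g,z](ρ[z/v](ρ[g/e](R)))) → 5

|E| = 5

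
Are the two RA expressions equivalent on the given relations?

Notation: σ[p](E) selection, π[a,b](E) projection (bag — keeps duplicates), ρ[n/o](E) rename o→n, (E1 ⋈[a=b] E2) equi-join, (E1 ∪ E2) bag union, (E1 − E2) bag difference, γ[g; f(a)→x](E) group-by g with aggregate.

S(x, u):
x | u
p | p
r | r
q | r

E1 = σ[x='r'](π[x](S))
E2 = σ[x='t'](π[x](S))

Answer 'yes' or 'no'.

E1 stepwise |·|:
  S → 3
  π[x](S) → 3
  σ[x='r'](π[x](S)) → 1
E2 stepwise |·|:
  S → 3
  π[x](S) → 3
  σ[x='t'](π[x](S)) → 0

E1 result:
x
r
E2 result:
x
(0 rows)
Witness: ('r',) appears 1× in E1 but 0× in E2.

no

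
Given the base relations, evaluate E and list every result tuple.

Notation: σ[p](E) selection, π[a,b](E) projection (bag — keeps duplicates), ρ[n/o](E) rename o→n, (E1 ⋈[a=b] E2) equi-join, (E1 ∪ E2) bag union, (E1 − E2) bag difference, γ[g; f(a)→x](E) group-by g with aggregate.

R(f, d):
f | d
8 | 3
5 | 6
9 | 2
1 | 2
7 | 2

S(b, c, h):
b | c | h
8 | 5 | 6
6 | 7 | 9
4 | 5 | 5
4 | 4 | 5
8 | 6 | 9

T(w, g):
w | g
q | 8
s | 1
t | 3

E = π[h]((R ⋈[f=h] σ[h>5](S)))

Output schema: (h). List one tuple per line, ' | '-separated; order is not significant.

Per-node cardinality:
  R → 5
  S → 5
  σ[h>5](S) → 3
  (R ⋈[f=h] σ[h>5](S)) → 2
  π[h]((R ⋈[f=h] σ[h>5](S))) → 2

== RESULT ==
h
9
9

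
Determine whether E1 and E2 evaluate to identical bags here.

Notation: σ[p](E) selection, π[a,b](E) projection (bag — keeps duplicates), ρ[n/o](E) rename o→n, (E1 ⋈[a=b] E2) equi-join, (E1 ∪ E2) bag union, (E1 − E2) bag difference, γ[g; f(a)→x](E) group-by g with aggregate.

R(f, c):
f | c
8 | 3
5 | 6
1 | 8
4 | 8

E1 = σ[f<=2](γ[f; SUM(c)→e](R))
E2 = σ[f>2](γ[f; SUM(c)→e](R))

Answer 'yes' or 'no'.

E1 per-node cardinality:
  R → 4
  γ[f; SUM(c)→e](R) → 4
  σ[f<=2](γ[f; SUM(c)→e](R)) → 1
E2 per-node cardinality:
  R → 4
  γ[f; SUM(c)→e](R) → 4
  σ[f>2](γ[f; SUM(c)→e](R)) → 3

E1 result:
f | e
1 | 8
E2 result:
f | e
4 | 8
5 | 6
8 | 3
Witness: (8, 3) appears 0× in E1 but 1× in E2.

no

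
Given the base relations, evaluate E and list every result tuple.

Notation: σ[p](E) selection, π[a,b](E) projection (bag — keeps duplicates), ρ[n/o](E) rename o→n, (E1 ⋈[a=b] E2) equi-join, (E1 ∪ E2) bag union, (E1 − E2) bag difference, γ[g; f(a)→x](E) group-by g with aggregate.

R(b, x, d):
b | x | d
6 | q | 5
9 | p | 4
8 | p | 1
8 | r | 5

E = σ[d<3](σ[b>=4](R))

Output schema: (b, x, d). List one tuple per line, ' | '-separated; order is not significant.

Per-node cardinality:
  R → 4
  σ[b>=4](R) → 4
  σ[d<3](σ[b>=4](R)) → 1

== RESULT ==
b | x | d
8 | p | 1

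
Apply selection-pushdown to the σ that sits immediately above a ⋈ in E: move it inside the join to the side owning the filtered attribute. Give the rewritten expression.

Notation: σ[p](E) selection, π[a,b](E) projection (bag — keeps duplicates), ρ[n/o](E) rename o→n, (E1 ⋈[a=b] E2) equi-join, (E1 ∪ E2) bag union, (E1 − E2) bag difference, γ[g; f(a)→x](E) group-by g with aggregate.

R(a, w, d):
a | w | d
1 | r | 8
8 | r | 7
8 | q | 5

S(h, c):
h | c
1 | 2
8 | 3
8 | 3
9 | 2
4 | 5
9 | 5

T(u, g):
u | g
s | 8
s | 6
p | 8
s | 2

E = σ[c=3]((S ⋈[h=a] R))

σ filters on c, owned by the left side.
E' = (σ[c=3](S) ⋈[h=a] R)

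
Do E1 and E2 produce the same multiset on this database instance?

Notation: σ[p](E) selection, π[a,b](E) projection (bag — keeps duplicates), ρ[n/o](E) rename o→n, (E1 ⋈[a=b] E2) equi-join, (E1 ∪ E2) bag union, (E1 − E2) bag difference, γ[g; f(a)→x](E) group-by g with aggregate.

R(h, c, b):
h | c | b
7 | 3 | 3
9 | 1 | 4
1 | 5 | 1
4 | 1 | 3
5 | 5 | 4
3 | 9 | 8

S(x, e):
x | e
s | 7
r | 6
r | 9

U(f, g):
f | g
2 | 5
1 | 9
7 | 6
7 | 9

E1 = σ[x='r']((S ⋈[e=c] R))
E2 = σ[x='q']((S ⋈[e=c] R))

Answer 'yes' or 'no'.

E1 per-node cardinality:
  S → 3
  R → 6
  (S ⋈[e=c] R) → 1
  σ[x='r']((S ⋈[e=c] R)) → 1
E2 per-node cardinality:
  S → 3
  R → 6
  (S ⋈[e=c] R) → 1
  σ[x='q']((S ⋈[e=c] R)) → 0

E1 result:
x | e | h | c | b
r | 9 | 3 | 9 | 8
E2 result:
x | e | h | c | b
(0 rows)
Witness: ('r', 9, 3, 9, 8) appears 1× in E1 but 0× in E2.

no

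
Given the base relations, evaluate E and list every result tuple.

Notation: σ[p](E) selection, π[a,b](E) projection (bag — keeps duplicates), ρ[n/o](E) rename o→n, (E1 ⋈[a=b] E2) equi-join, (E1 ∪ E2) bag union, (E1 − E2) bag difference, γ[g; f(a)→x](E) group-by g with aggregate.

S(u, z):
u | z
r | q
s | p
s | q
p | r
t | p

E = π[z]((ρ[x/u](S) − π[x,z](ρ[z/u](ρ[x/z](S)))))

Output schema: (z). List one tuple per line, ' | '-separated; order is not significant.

Stepwise |·|:
  S → 5
  ρ[x/u](S) → 5
  S → 5
  ρ[x/z](S) → 5
  ρ[z/u](ρ[x/z](S)) → 5
  π[x,z](ρ[z/u](ρ[x/z](S))) → 5
  (ρ[x/u](S) − π[x,z](ρ[z/u](ρ[x/z](S)))) → 5
  π[z]((ρ[x/u](S) − π[x,z](ρ[z/u](ρ[x/z](S))))) → 5

== RESULT ==
z
p
p
q
q
r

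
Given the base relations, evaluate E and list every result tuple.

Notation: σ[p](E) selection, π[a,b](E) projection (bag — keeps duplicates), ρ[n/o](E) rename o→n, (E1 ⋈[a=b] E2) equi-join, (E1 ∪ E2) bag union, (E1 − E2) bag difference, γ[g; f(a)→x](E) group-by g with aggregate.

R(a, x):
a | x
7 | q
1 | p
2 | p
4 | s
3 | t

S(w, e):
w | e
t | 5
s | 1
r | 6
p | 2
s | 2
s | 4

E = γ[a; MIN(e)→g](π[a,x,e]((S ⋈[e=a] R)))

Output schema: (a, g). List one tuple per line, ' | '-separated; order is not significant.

Per-node cardinality:
  S → 6
  R → 5
  (S ⋈[e=a] R) → 4
  π[a,x,e]((S ⋈[e=a] R)) → 4
  γ[a; MIN(e)→g](π[a,x,e]((S ⋈[e=a] R))) → 3

== RESULT ==
a | g
1 | 1
2 | 2
4 | 4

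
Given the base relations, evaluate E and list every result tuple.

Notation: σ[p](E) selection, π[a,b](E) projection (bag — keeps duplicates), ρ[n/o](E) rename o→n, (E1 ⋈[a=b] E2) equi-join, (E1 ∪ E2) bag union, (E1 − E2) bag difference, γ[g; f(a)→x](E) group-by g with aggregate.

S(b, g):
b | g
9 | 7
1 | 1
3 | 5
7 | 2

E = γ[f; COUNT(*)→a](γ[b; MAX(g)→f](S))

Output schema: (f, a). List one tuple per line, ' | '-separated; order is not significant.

Row counts bottom-up:
  S → 4
  γ[b; MAX(g)→f](S) → 4
  γ[f; COUNT(*)→a](γ[b; MAX(g)→f](S)) → 4

== RESULT ==
f | a
1 | 1
2 | 1
5 | 1
7 | 1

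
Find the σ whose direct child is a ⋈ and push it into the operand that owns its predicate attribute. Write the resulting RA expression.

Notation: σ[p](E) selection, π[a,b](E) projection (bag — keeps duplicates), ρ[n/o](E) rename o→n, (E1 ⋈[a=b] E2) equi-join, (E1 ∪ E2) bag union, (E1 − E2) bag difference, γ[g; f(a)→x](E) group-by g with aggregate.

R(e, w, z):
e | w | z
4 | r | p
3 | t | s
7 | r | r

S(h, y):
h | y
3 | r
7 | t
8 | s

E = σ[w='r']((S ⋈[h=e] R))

σ filters on w, owned by the right side.
E' = (S ⋈[h=e] σ[w='r'](R))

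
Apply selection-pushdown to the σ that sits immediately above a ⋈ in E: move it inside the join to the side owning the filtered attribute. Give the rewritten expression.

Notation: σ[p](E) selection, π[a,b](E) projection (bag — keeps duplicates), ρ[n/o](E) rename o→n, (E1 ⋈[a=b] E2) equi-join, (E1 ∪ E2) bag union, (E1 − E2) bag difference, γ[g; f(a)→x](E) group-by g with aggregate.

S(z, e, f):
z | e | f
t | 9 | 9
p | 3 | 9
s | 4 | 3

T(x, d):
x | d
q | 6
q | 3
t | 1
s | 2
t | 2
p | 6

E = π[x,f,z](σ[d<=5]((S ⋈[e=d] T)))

σ filters on d, owned by the right side.
E' = π[x,f,z]((S ⋈[e=d] σ[d<=5](T)))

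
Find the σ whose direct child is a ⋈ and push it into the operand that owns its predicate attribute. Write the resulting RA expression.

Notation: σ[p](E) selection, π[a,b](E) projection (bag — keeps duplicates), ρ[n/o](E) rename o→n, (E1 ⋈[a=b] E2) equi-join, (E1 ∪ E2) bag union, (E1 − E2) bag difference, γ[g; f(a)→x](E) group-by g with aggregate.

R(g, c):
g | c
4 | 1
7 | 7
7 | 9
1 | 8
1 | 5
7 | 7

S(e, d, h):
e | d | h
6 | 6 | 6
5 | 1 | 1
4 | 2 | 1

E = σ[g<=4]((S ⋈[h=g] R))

σ filters on g, owned by the right side.
E' = (S ⋈[h=g] σ[g<=4](R))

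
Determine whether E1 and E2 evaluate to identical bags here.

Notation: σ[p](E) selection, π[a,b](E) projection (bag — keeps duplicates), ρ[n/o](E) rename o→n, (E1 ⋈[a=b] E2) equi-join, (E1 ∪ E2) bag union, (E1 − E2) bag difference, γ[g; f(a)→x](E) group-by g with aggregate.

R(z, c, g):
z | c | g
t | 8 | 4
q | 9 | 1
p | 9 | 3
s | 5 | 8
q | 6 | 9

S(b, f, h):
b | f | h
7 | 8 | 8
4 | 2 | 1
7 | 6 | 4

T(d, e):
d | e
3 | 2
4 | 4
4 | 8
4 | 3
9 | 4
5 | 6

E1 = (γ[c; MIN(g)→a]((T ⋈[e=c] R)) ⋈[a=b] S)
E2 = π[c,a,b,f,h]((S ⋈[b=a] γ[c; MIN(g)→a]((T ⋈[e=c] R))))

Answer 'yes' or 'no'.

E1 per-node cardinality:
  T → 6
  R → 5
  (T ⋈[e=c] R) → 2
  γ[c; MIN(g)→a]((T ⋈[e=c] R)) → 2
  S → 3
  (γ[c; MIN(g)→a]((T ⋈[e=c] R)) ⋈[a=b] S) → 1
E2 per-node cardinality:
  S → 3
  T → 6
  R → 5
  (T ⋈[e=c] R) → 2
  γ[c; MIN(g)→a]((T ⋈[e=c] R)) → 2
  (S ⋈[b=a] γ[c; MIN(g)→a]((T ⋈[e=c] R))) → 1
  π[c,a,b,f,h]((S ⋈[b=a] γ[c; MIN(g)→a]((T ⋈[e=c] R)))) → 1

E1 and E2 produce the same multiset:
c | a | b | f | h
8 | 4 | 4 | 2 | 1

yes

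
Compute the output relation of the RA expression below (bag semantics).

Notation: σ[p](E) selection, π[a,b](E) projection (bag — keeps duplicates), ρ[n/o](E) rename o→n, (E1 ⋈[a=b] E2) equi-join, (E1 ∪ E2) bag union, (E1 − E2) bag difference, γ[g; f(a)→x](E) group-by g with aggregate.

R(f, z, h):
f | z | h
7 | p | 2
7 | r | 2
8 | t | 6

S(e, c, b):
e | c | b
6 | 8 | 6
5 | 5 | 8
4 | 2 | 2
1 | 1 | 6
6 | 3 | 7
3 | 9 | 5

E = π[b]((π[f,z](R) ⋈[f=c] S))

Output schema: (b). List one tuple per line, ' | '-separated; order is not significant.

Row counts bottom-up:
  R → 3
  π[f,z](R) → 3
  S → 6
  (π[f,z](R) ⋈[f=c] S) → 1
  π[b]((π[f,z](R) ⋈[f=c] S)) → 1

== RESULT ==
b
6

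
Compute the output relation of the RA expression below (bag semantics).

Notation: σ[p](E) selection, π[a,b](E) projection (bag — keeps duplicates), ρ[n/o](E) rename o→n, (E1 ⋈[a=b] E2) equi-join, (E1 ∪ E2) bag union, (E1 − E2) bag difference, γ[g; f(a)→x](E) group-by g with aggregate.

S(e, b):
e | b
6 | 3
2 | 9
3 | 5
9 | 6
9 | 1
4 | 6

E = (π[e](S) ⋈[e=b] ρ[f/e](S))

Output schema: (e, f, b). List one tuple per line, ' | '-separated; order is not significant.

Stepwise |·|:
  S → 6
  π[e](S) → 6
  S → 6
  ρ[f/e](S) → 6
  (π[e](S) ⋈[e=b] ρ[f/e](S)) → 5

== RESULT ==
e | f | b
3 | 6 | 3
6 | 4 | 6
6 | 9 | 6
9 | 2 | 9
9 | 2 | 9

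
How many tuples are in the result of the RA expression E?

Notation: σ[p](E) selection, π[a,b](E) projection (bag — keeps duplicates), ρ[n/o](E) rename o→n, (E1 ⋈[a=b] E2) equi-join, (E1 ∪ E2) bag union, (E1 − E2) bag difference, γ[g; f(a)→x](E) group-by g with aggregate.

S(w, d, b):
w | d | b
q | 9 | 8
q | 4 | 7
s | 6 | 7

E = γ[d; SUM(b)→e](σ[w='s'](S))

Stepwise |·|:
  S → 3
  σ[w='s'](S) → 1
  γ[d; SUM(b)→e](σ[w='s'](S)) → 1

|E| = 1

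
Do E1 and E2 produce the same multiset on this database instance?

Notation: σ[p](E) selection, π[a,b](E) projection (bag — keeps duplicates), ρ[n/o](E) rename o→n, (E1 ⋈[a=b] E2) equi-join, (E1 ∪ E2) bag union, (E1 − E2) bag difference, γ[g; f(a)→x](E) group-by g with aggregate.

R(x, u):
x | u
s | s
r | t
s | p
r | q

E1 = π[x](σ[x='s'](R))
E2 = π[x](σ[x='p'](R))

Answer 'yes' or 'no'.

E1 row counts bottom-up:
  R → 4
  σ[x='s'](R) → 2
  π[x](σ[x='s'](R)) → 2
E2 row counts bottom-up:
  R → 4
  σ[x='p'](R) → 0
  π[x](σ[x='p'](R)) → 0

E1 result:
x
s
s
E2 result:
x
(0 rows)
Witness: ('s',) appears 2× in E1 but 0× in E2.

no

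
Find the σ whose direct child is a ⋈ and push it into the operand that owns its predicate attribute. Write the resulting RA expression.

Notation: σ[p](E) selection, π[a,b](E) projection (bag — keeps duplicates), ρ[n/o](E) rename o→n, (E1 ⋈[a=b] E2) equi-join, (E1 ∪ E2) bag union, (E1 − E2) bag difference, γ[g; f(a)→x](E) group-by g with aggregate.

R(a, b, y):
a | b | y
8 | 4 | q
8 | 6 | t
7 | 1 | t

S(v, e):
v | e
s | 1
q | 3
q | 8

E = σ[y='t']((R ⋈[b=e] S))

σ filters on y, owned by the left side.
E' = (σ[y='t'](R) ⋈[b=e] S)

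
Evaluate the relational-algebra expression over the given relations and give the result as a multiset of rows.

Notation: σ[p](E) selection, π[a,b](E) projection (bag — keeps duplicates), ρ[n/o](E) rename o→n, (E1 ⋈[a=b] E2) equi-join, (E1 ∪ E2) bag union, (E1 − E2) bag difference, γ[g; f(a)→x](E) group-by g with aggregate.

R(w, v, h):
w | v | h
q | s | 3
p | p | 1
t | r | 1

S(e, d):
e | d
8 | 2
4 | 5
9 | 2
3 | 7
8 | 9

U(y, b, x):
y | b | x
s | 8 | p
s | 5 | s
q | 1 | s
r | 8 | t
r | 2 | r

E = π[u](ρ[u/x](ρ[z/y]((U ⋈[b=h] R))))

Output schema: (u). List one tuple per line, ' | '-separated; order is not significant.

Per-node cardinality:
  U → 5
  R → 3
  (U ⋈[b=h] R) → 2
  ρ[z/y]((U ⋈[b=h] R)) → 2
  ρ[u/x](ρ[z/y]((U ⋈[b=h] R))) → 2
  π[u](ρ[u/x](ρ[z/y]((U ⋈[b=h] R)))) → 2

== RESULT ==
u
s
s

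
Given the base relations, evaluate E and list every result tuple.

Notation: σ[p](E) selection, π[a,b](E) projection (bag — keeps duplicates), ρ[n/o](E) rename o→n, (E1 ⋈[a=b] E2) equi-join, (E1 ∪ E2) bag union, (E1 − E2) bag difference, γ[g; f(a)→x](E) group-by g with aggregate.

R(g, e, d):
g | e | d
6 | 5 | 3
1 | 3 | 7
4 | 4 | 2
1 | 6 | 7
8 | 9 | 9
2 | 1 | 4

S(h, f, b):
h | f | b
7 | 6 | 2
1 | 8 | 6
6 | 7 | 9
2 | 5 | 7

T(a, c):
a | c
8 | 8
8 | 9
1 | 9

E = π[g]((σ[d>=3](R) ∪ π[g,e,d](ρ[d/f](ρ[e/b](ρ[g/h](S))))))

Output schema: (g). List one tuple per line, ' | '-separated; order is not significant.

Row counts bottom-up:
  R → 6
  σ[d>=3](R) → 5
  S → 4
  ρ[g/h](S) → 4
  ρ[e/b](ρ[g/h](S)) → 4
  ρ[d/f](ρ[e/b](ρ[g/h](S))) → 4
  π[g,e,d](ρ[d/f](ρ[e/b](ρ[g/h](S)))) → 4
  (σ[d>=3](R) ∪ π[g,e,d](ρ[d/f](ρ[e/b](ρ[g/h](S))))) → 9
  π[g]((σ[d>=3](R) ∪ π[g,e,d](ρ[d/f](ρ[e/b](ρ[g/h](S)))))) → 9

== RESULT ==
g
1
1
1
2
2
6
6
7
8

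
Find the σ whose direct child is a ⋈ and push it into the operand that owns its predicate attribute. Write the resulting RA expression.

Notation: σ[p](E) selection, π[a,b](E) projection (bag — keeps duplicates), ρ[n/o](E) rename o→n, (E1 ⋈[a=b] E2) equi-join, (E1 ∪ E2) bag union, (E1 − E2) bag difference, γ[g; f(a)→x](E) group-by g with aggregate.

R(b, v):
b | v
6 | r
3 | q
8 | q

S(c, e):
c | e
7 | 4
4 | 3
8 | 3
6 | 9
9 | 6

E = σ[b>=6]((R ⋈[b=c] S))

σ filters on b, owned by the left side.
E' = (σ[b>=6](R) ⋈[b=c] S)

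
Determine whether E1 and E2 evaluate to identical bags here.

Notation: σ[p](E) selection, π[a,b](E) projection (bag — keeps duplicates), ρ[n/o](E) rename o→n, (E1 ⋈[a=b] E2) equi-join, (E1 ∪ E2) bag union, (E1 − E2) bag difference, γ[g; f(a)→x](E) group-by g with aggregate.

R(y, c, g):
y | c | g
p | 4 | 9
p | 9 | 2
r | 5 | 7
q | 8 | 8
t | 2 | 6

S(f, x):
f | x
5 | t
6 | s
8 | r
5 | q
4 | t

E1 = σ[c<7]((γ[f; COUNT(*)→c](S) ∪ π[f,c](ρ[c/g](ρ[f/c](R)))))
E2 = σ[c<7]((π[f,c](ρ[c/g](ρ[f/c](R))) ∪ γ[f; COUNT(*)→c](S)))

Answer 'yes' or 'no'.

E1 subexpression sizes:
  S → 5
  γ[f; COUNT(*)→c](S) → 4
  R → 5
  ρ[f/c](R) → 5
  ρ[c/g](ρ[f/c](R)) → 5
  π[f,c](ρ[c/g](ρ[f/c](R))) → 5
  (γ[f; COUNT(*)→c](S) ∪ π[f,c](ρ[c/g](ρ[f/c](R)))) → 9
  σ[c<7]((γ[f; COUNT(*)→c](S) ∪ π[f,c](ρ[c/g](ρ[f/c](R))))) → 6
E2 subexpression sizes:
  R → 5
  ρ[f/c](R) → 5
  ρ[c/g](ρ[f/c](R)) → 5
  π[f,c](ρ[c/g](ρ[f/c](R))) → 5
  S → 5
  γ[f; COUNT(*)→c](S) → 4
  (π[f,c](ρ[c/g](ρ[f/c](R))) ∪ γ[f; COUNT(*)→c](S)) → 9
  σ[c<7]((π[f,c](ρ[c/g](ρ[f/c](R))) ∪ γ[f; COUNT(*)→c](S))) → 6

E1 and E2 produce the same multiset:
f | c
2 | 6
4 | 1
5 | 2
6 | 1
8 | 1
9 | 2

yes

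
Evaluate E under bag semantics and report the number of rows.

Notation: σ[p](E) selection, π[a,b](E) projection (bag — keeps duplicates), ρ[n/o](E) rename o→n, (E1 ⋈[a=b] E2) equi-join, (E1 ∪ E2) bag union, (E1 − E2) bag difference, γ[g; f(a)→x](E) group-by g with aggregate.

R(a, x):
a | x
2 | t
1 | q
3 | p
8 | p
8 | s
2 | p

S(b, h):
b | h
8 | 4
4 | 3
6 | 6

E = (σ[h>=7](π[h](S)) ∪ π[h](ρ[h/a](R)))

Per-node cardinality:
  S → 3
  π[h](S) → 3
  σ[h>=7](π[h](S)) → 0
  R → 6
  ρ[h/a](R) → 6
  π[h](ρ[h/a](R)) → 6
  (σ[h>=7](π[h](S)) ∪ π[h](ρ[h/a](R))) → 6

|E| = 6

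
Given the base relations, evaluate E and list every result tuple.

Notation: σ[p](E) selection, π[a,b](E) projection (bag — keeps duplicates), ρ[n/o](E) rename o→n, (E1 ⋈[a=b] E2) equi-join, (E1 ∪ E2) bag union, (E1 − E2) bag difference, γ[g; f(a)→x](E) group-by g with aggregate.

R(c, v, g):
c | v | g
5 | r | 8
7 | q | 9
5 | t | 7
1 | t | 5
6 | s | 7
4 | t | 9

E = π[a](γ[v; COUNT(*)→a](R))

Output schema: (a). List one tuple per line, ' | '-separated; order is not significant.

Row counts bottom-up:
  R → 6
  γ[v; COUNT(*)→a](R) → 4
  π[a](γ[v; COUNT(*)→a](R)) → 4

== RESULT ==
a
1
1
1
3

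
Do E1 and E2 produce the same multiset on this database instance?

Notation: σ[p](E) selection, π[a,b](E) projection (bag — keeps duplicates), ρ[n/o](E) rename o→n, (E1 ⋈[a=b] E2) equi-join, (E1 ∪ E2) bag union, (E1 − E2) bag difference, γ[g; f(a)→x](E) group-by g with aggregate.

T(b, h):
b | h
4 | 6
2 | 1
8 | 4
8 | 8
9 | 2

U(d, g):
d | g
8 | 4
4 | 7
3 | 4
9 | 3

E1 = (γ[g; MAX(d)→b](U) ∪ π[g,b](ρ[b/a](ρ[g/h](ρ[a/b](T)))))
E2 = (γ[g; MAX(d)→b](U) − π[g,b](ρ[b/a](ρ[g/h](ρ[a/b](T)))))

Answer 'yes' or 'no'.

E1 stepwise |·|:
  U → 4
  γ[g; MAX(d)→b](U) → 3
  T → 5
  ρ[a/b](T) → 5
  ρ[g/h](ρ[a/b](T)) → 5
  ρ[b/a](ρ[g/h](ρ[a/b](T))) → 5
  π[g,b](ρ[b/a](ρ[g/h](ρ[a/b](T)))) → 5
  (γ[g; MAX(d)→b](U) ∪ π[g,b](ρ[b/a](ρ[g/h](ρ[a/b](T))))) → 8
E2 stepwise |·|:
  U → 4
  γ[g; MAX(d)→b](U) → 3
  T → 5
  ρ[a/b](T) → 5
  ρ[g/h](ρ[a/b](T)) → 5
  ρ[b/a](ρ[g/h](ρ[a/b](T))) → 5
  π[g,b](ρ[b/a](ρ[g/h](ρ[a/b](T)))) → 5
  (γ[g; MAX(d)→b](U) − π[g,b](ρ[b/a](ρ[g/h](ρ[a/b](T))))) → 2

E1 result:
g | b
1 | 2
2 | 9
3 | 9
4 | 8
4 | 8
6 | 4
7 | 4
8 | 8
E2 result:
g | b
3 | 9
7 | 4
Witness: (8, 8) appears 1× in E1 but 0× in E2.

no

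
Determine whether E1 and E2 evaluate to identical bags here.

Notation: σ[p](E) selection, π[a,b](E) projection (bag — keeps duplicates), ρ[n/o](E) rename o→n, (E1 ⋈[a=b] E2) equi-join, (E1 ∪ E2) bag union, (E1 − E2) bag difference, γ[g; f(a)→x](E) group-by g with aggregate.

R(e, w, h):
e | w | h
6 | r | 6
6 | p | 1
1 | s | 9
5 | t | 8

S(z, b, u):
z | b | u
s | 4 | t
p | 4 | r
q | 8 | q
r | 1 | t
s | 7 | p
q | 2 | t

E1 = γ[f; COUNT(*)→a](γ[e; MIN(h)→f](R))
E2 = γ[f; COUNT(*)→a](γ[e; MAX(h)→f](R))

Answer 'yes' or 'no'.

E1 subexpression sizes:
  R → 4
  γ[e; MIN(h)→f](R) → 3
  γ[f; COUNT(*)→a](γ[e; MIN(h)→f](R)) → 3
E2 subexpression sizes:
  R → 4
  γ[e; MAX(h)→f](R) → 3
  γ[f; COUNT(*)→a](γ[e; MAX(h)→f](R)) → 3

E1 result:
f | a
1 | 1
8 | 1
9 | 1
E2 result:
f | a
6 | 1
8 | 1
9 | 1
Witness: (6, 1) appears 0× in E1 but 1× in E2.

no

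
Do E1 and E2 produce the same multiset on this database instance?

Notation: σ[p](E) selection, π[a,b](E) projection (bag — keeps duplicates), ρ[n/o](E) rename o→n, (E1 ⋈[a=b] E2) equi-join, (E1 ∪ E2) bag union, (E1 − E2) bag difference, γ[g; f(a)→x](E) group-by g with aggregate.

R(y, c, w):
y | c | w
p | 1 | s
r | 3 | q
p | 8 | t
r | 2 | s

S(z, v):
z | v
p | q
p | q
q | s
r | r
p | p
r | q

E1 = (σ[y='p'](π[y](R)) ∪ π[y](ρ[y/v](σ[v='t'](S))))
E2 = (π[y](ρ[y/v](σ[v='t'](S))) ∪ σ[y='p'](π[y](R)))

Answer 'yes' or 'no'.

E1 subexpression sizes:
  R → 4
  π[y](R) → 4
  σ[y='p'](π[y](R)) → 2
  S → 6
  σ[v='t'](S) → 0
  ρ[y/v](σ[v='t'](S)) → 0
  π[y](ρ[y/v](σ[v='t'](S))) → 0
  (σ[y='p'](π[y](R)) ∪ π[y](ρ[y/v](σ[v='t'](S)))) → 2
E2 subexpression sizes:
  S → 6
  σ[v='t'](S) → 0
  ρ[y/v](σ[v='t'](S)) → 0
  π[y](ρ[y/v](σ[v='t'](S))) → 0
  R → 4
  π[y](R) → 4
  σ[y='p'](π[y](R)) → 2
  (π[y](ρ[y/v](σ[v='t'](S))) ∪ σ[y='p'](π[y](R))) → 2

E1 and E2 produce the same multiset:
y
p
p

yes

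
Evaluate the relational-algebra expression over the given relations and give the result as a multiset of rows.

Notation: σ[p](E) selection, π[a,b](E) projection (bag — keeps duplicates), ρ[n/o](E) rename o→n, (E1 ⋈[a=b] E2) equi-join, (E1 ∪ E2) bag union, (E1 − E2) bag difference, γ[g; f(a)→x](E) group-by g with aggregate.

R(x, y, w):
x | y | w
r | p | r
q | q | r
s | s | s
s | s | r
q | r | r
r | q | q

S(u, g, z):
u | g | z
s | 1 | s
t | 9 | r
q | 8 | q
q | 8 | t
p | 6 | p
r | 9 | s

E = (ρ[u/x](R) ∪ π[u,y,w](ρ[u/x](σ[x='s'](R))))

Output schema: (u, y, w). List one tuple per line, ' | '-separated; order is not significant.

Per-node cardinality:
  R → 6
  ρ[u/x](R) → 6
  R → 6
  σ[x='s'](R) → 2
  ρ[u/x](σ[x='s'](R)) → 2
  π[u,y,w](ρ[u/x](σ[x='s'](R))) → 2
  (ρ[u/x](R) ∪ π[u,y,w](ρ[u/x](σ[x='s'](R)))) → 8

== RESULT ==
u | y | w
q | q | r
q | r | r
r | p | r
r | q | q
s | s | r
s | s | r
s | s | s
s | s | s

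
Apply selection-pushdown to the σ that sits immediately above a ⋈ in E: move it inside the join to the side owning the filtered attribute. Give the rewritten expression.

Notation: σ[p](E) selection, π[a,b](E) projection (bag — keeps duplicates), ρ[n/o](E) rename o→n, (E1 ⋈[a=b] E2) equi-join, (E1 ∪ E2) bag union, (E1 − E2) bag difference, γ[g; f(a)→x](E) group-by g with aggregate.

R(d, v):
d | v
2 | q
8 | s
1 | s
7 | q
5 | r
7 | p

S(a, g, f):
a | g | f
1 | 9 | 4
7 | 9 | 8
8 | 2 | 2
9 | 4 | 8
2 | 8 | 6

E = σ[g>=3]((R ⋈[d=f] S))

σ filters on g, owned by the right side.
E' = (R ⋈[d=f] σ[g>=3](S))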